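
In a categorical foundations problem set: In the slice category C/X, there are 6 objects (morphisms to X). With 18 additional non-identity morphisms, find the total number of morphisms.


In the slice category C/X, objects are morphisms to X.
Identity morphisms: 6 (one per object of C/X).
Non-identity morphisms: 18.
Total = 6 + 18 = 24

24


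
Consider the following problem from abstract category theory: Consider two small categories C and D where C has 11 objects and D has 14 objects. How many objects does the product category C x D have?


The product category C x D has objects that are pairs (c, d).
Number of pairs = |Ob(C)| * |Ob(D)| = 11 * 14 = 154

154


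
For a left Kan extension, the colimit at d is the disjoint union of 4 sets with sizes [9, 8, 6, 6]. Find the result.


Pointwise, the left Kan extension (Lan_F H)(d) is the colimit, indexed
by the comma category (F downarrow d), of H composed with the
projection (F downarrow d) -> C. Here that colimit is given
as a coproduct (disjoint union) of sets, so its cardinality is the
sum of the sizes of the summands.
Coproduct of sets with sizes: 9 + 8 + 6 + 6
= 29

29


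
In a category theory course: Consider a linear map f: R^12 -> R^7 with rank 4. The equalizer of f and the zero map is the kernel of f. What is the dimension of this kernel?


The equalizer of f and the zero map is ker(f).
By the rank-nullity theorem: dim(ker(f)) = dim(domain) - rank(f).
dim(ker(f)) = 12 - 4 = 8

8


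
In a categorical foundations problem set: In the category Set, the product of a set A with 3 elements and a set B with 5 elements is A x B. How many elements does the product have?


In Set, the product A x B is the Cartesian product.
By the universal property, |A x B| = |A| * |B|.
|A x B| = 3 * 5 = 15

15


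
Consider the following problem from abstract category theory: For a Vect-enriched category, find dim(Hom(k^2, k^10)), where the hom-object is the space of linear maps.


In Vect-enriched categories, Hom(k^n, k^m) is the space of m x n matrices.
dim(Hom(k^2, k^10)) = 10 * 2 = 20

20


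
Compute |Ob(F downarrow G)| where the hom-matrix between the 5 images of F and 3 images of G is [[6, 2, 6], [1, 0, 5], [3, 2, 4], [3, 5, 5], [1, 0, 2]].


Objects of (F downarrow G) are triples (a, b, h: F(a)->G(b)).
The count equals the sum of all entries in the hom-matrix.
sum(row 0) = 14
sum(row 1) = 6
sum(row 2) = 9
sum(row 3) = 13
sum(row 4) = 3
Grand total = 45

45


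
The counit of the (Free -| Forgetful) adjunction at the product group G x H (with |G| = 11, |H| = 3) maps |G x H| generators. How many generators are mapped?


The counit epsilon_K: F(U(K)) -> K of the Free-Forgetful adjunction
maps |K| generators of F(U(K)) into K. For K = G x H (the product group),
|G x H| = |G| * |H|.
Total generators mapped = 11 * 3 = 33.

33


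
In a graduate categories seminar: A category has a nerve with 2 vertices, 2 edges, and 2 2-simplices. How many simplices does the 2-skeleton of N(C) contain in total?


The 2-skeleton of the nerve N(C) consists of simplices in dimensions 0, 1, 2:
  |N(C)_0| = 2 (objects)
  |N(C)_1| = 2 (morphisms)
  |N(C)_2| = 2 (composable pairs)
Total = 2 + 2 + 2 = 6

6


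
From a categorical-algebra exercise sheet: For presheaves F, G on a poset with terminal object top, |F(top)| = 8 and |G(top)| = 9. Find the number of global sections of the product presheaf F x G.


Global sections of a presheaf on a poset with terminal top satisfy
Gamma(H) ~ H(top). Presheaves admit pointwise products, so
(F x G)(top) = F(top) x G(top) (Cartesian product).
|Gamma(F x G)| = |F(top)| * |G(top)| = 8 * 9 = 72.

72


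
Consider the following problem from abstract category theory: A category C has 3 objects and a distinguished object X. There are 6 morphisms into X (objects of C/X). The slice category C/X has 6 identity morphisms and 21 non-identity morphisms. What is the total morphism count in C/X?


In the slice category C/X, objects are morphisms to X.
Identity morphisms: 6 (one per object of C/X).
Non-identity morphisms: 21.
Total = 6 + 21 = 27

27


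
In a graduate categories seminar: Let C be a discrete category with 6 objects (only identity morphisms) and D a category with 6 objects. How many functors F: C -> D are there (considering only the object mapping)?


A functor from a discrete category C to D is determined by
where each object maps. Each of the 6 objects of C can map
to any of the 6 objects of D independently.
Number of functors = 6^6 = 46656

46656


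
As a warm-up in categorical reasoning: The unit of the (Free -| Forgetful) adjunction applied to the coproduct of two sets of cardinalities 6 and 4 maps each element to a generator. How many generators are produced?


The unit eta_X: X -> U(F(X)) of the Free-Forgetful adjunction
maps each element of X to a generator of F(X). For X = S + T (disjoint
union in Set), |S + T| = |S| + |T|.
Total mappings = 6 + 4 = 10.

10


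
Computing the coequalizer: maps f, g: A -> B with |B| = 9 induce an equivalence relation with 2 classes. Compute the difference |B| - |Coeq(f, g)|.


The coequalizer Coeq(f, g) = B / ~ has one element per equivalence class.
|B| = 9, |Coeq(f, g)| = 2.
|B| - |Coeq(f, g)| = 9 - 2 = 7.

7


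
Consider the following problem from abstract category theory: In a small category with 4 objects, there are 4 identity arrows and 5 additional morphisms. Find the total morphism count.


Each object has an identity morphism, giving 4 identities.
Adding the 5 non-identity morphisms:
Total = 4 + 5 = 9

9


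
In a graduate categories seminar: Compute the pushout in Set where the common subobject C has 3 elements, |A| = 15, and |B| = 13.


The pushout A +_C B identifies the images of C in A and B.
|A +_C B| = |A| + |B| - |C| (for injections).
= 15 + 13 - 3 = 25

25


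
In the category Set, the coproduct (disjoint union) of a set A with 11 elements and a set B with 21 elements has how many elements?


In Set, the coproduct A + B is the disjoint union.
|A + B| = |A| + |B| = 11 + 21 = 32

32


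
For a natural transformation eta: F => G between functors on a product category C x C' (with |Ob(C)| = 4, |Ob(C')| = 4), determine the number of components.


A natural transformation eta: F => G assigns one component morphism per
object of the domain category.
The domain is the product category C x C', so
|Ob(C x C')| = |Ob(C)| * |Ob(C')| = 4 * 4 = 16.
Therefore eta has 16 component morphisms.

16


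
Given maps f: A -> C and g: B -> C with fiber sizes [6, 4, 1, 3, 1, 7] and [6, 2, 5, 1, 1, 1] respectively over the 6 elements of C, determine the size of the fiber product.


The pullback A x_C B consists of pairs (a, b) with f(a) = g(b).
For each element c in C, the fiber product has |f^-1(c)| * |g^-1(c)| elements.
Summing over C: 6 * 6 + 4 * 2 + 1 * 5 + 3 * 1 + 1 * 1 + 7 * 1
= 36 + 8 + 5 + 3 + 1 + 7 = 60

60


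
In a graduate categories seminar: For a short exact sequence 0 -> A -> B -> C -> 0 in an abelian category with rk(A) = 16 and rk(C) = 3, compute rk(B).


For a short exact sequence 0 -> A -> B -> C -> 0,
rank is additive: rank(B) = rank(A) + rank(C).
rank(B) = 16 + 3 = 19

19


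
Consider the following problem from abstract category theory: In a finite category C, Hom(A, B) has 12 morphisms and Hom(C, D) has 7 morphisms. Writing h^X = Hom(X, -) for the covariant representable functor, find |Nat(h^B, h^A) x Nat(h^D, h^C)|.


By the Yoneda lemma, Nat(h^B, h^A) is isomorphic to Hom(A, B),
so |Nat(h^B, h^A)| = |Hom(A, B)| and |Nat(h^D, h^C)| = |Hom(C, D)|.
|Hom(A, B)| = 12, |Hom(C, D)| = 7.
|Nat(h^B, h^A) x Nat(h^D, h^C)| = 12 * 7 = 84

84


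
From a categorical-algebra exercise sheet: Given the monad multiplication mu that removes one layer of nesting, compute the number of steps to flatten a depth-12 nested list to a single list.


Each application of mu: T^2 -> T removes one layer of nesting.
Starting at depth 12 (i.e., T^12(X)), we need to reach T(X).
Number of mu applications = 12 - 1 = 11

11


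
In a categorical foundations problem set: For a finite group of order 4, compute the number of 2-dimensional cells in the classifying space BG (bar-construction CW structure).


In the bar-construction CW model of BG, the n-cells are indexed by
n-tuples [g_1|...|g_n] of non-identity elements of G (degenerate
simplices with some g_i = e do not contribute cells), so there are
(|G| - 1)^n n-cells.
For dim = 2 with |G| = 4:
cells = (4 - 1)^2 = 3^2 = 9

9


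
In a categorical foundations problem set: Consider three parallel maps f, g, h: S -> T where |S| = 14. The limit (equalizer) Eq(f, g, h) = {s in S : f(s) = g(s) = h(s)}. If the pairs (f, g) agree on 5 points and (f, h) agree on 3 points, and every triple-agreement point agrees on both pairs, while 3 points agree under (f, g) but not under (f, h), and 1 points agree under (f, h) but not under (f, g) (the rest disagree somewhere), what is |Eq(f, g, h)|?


Eq(f, g, h) is the triple-agreement set: points in S where all three
maps take the same value. Using inclusion-exclusion on the pairwise data:
Pair (f, g) agrees on 5 points; pair (f, h) on 3 points.
Points agreeing under (f, g) but not (f, h) = 3; under (f, h) but not (f, g) = 1.
Triple-agreement = agreement-in-(f, g) minus points that agree under (f, g) but not (f, h):
|Eq(f, g, h)| = 5 - 3 = 2
(cross-check via (f, h): 3 - 1 = 2.)

2


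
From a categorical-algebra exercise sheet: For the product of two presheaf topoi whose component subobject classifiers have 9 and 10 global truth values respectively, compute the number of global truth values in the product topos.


In a product of presheaf topoi E_1 x E_2, the subobject classifier
is Omega = Omega_1 x Omega_2 (componentwise), so
|Omega(top)| = |Omega_1(top_1)| * |Omega_2(top_2)|.
= 9 * 10 = 90.

90


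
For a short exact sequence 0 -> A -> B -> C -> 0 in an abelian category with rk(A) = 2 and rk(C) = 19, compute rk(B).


For a short exact sequence 0 -> A -> B -> C -> 0,
rank is additive: rank(B) = rank(A) + rank(C).
rank(B) = 2 + 19 = 21

21


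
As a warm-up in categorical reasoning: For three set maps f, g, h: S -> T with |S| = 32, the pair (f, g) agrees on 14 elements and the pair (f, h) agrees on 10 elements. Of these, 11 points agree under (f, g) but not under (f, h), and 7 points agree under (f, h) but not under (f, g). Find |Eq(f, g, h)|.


Eq(f, g, h) is the triple-agreement set: points in S where all three
maps take the same value. Using inclusion-exclusion on the pairwise data:
Pair (f, g) agrees on 14 points; pair (f, h) on 10 points.
Points agreeing under (f, g) but not (f, h) = 11; under (f, h) but not (f, g) = 7.
Triple-agreement = agreement-in-(f, g) minus points that agree under (f, g) but not (f, h):
|Eq(f, g, h)| = 14 - 11 = 3
(cross-check via (f, h): 10 - 7 = 3.)

3


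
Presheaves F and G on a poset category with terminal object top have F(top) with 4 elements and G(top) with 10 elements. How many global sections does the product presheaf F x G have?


Global sections of a presheaf on a poset with terminal top satisfy
Gamma(H) ~ H(top). Presheaves admit pointwise products, so
(F x G)(top) = F(top) x G(top) (Cartesian product).
|Gamma(F x G)| = |F(top)| * |G(top)| = 4 * 10 = 40.

40


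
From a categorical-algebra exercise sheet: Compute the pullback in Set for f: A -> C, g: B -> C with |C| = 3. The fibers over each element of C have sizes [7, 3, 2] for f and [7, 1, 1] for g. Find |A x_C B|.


The pullback A x_C B consists of pairs (a, b) with f(a) = g(b).
For each element c in C, the fiber product has |f^-1(c)| * |g^-1(c)| elements.
Summing over C: 7 * 7 + 3 * 1 + 2 * 1
= 49 + 3 + 2 = 54

54


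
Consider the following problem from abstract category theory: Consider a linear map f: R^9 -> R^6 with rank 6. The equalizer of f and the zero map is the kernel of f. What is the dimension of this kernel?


The equalizer of f and the zero map is ker(f).
By the rank-nullity theorem: dim(ker(f)) = dim(domain) - rank(f).
dim(ker(f)) = 9 - 6 = 3

3


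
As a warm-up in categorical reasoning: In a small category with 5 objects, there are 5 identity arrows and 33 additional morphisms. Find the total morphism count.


Each object has an identity morphism, giving 5 identities.
Adding the 33 non-identity morphisms:
Total = 5 + 33 = 38

38


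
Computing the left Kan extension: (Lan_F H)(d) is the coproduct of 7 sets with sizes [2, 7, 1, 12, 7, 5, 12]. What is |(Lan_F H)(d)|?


Pointwise, the left Kan extension (Lan_F H)(d) is the colimit, indexed
by the comma category (F downarrow d), of H composed with the
projection (F downarrow d) -> C. Here that colimit is given
as a coproduct (disjoint union) of sets, so its cardinality is the
sum of the sizes of the summands.
Coproduct of sets with sizes: 2 + 7 + 1 + 12 + 7 + 5 + 12
= 46

46


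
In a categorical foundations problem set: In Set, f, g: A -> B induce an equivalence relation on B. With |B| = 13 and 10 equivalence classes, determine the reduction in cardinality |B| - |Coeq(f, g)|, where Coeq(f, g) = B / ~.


The coequalizer Coeq(f, g) = B / ~ has one element per equivalence class.
|B| = 13, |Coeq(f, g)| = 10.
|B| - |Coeq(f, g)| = 13 - 10 = 3.

3


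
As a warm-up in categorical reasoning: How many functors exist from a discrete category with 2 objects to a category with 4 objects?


A functor from a discrete category C to D is determined by
where each object maps. Each of the 2 objects of C can map
to any of the 4 objects of D independently.
Number of functors = 4^2 = 16

16


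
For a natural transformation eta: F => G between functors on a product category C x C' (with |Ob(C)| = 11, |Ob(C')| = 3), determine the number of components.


A natural transformation eta: F => G assigns one component morphism per
object of the domain category.
The domain is the product category C x C', so
|Ob(C x C')| = |Ob(C)| * |Ob(C')| = 11 * 3 = 33.
Therefore eta has 33 component morphisms.

33


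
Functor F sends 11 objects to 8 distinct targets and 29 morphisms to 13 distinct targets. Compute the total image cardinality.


The image of F consists of distinct objects and distinct morphisms.
|Im(F)| on objects = 8
|Im(F)| on morphisms = 13
Total image cardinality = 8 + 13 = 21

21


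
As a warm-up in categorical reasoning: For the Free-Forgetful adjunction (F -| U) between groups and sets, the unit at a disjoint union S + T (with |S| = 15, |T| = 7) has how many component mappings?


The unit eta_X: X -> U(F(X)) of the Free-Forgetful adjunction
maps each element of X to a generator of F(X). For X = S + T (disjoint
union in Set), |S + T| = |S| + |T|.
Total mappings = 15 + 7 = 22.

22


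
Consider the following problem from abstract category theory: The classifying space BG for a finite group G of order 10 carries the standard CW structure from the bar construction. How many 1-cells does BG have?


In the bar-construction CW model of BG, the n-cells are indexed by
n-tuples [g_1|...|g_n] of non-identity elements of G (degenerate
simplices with some g_i = e do not contribute cells), so there are
(|G| - 1)^n n-cells.
For dim = 1 with |G| = 10:
cells = (10 - 1)^1 = 9^1 = 9

9


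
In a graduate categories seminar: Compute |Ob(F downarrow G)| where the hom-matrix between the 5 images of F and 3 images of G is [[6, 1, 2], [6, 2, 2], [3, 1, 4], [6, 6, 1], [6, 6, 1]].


Objects of (F downarrow G) are triples (a, b, h: F(a)->G(b)).
The count equals the sum of all entries in the hom-matrix.
sum(row 0) = 9
sum(row 1) = 10
sum(row 2) = 8
sum(row 3) = 13
sum(row 4) = 13
Grand total = 53

53


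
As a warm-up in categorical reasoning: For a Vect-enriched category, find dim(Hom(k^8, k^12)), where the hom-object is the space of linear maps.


In Vect-enriched categories, Hom(k^n, k^m) is the space of m x n matrices.
dim(Hom(k^8, k^12)) = 12 * 8 = 96

96


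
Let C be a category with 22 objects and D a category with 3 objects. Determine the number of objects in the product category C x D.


The product category C x D has objects that are pairs (c, d).
Number of pairs = |Ob(C)| * |Ob(D)| = 22 * 3 = 66

66


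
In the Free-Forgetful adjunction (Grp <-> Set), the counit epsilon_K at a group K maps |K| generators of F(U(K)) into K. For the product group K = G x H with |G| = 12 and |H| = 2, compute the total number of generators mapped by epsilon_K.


The counit epsilon_K: F(U(K)) -> K of the Free-Forgetful adjunction
maps |K| generators of F(U(K)) into K. For K = G x H (the product group),
|G x H| = |G| * |H|.
Total generators mapped = 12 * 2 = 24.

24


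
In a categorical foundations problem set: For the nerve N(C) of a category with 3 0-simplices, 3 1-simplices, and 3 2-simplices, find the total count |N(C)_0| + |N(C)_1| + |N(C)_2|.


The 2-skeleton of the nerve N(C) consists of simplices in dimensions 0, 1, 2:
  |N(C)_0| = 3 (objects)
  |N(C)_1| = 3 (morphisms)
  |N(C)_2| = 3 (composable pairs)
Total = 3 + 3 + 3 = 9

9


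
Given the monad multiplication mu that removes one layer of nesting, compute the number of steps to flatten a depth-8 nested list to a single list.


Each application of mu: T^2 -> T removes one layer of nesting.
Starting at depth 8 (i.e., T^8(X)), we need to reach T(X).
Number of mu applications = 8 - 1 = 7

7


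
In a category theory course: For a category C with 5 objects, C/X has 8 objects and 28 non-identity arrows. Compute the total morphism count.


In the slice category C/X, objects are morphisms to X.
Identity morphisms: 8 (one per object of C/X).
Non-identity morphisms: 28.
Total = 8 + 28 = 36

36


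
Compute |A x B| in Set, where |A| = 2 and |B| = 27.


In Set, the product A x B is the Cartesian product.
By the universal property, |A x B| = |A| * |B|.
|A x B| = 2 * 27 = 54

54


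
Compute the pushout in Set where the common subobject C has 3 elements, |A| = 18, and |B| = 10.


The pushout A +_C B identifies the images of C in A and B.
|A +_C B| = |A| + |B| - |C| (for injections).
= 18 + 10 - 3 = 25

25


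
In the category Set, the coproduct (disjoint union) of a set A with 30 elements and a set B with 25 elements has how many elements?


In Set, the coproduct A + B is the disjoint union.
|A + B| = |A| + |B| = 30 + 25 = 55

55


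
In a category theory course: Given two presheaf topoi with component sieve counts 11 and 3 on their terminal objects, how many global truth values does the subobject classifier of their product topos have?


In a product of presheaf topoi E_1 x E_2, the subobject classifier
is Omega = Omega_1 x Omega_2 (componentwise), so
|Omega(top)| = |Omega_1(top_1)| * |Omega_2(top_2)|.
= 11 * 3 = 33.

33


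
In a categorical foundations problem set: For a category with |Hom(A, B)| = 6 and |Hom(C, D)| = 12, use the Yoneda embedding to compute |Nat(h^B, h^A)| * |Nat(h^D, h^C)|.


By the Yoneda lemma, Nat(h^B, h^A) is isomorphic to Hom(A, B),
so |Nat(h^B, h^A)| = |Hom(A, B)| and |Nat(h^D, h^C)| = |Hom(C, D)|.
|Hom(A, B)| = 6, |Hom(C, D)| = 12.
|Nat(h^B, h^A) x Nat(h^D, h^C)| = 6 * 12 = 72

72


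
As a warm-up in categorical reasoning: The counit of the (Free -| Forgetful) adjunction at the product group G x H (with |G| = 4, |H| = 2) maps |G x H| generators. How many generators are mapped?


The counit epsilon_K: F(U(K)) -> K of the Free-Forgetful adjunction
maps |K| generators of F(U(K)) into K. For K = G x H (the product group),
|G x H| = |G| * |H|.
Total generators mapped = 4 * 2 = 8.

8


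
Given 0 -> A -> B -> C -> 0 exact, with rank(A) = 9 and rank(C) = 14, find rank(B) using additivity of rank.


For a short exact sequence 0 -> A -> B -> C -> 0,
rank is additive: rank(B) = rank(A) + rank(C).
rank(B) = 9 + 14 = 23

23


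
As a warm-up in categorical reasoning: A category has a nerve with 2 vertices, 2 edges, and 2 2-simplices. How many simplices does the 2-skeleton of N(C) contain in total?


The 2-skeleton of the nerve N(C) consists of simplices in dimensions 0, 1, 2:
  |N(C)_0| = 2 (objects)
  |N(C)_1| = 2 (morphisms)
  |N(C)_2| = 2 (composable pairs)
Total = 2 + 2 + 2 = 6

6


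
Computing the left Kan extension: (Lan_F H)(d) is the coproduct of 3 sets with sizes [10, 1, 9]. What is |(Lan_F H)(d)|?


Pointwise, the left Kan extension (Lan_F H)(d) is the colimit, indexed
by the comma category (F downarrow d), of H composed with the
projection (F downarrow d) -> C. Here that colimit is given
as a coproduct (disjoint union) of sets, so its cardinality is the
sum of the sizes of the summands.
Coproduct of sets with sizes: 10 + 1 + 9
= 20

20


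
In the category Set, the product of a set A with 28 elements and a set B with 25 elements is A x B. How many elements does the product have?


In Set, the product A x B is the Cartesian product.
By the universal property, |A x B| = |A| * |B|.
|A x B| = 28 * 25 = 700

700


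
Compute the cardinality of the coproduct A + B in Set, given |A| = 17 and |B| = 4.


In Set, the coproduct A + B is the disjoint union.
|A + B| = |A| + |B| = 17 + 4 = 21

21


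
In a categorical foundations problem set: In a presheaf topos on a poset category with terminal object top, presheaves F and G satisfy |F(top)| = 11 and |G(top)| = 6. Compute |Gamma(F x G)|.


Global sections of a presheaf on a poset with terminal top satisfy
Gamma(H) ~ H(top). Presheaves admit pointwise products, so
(F x G)(top) = F(top) x G(top) (Cartesian product).
|Gamma(F x G)| = |F(top)| * |G(top)| = 11 * 6 = 66.

66


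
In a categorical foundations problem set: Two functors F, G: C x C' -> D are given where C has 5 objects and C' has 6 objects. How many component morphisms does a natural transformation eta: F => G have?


A natural transformation eta: F => G assigns one component morphism per
object of the domain category.
The domain is the product category C x C', so
|Ob(C x C')| = |Ob(C)| * |Ob(C')| = 5 * 6 = 30.
Therefore eta has 30 component morphisms.

30


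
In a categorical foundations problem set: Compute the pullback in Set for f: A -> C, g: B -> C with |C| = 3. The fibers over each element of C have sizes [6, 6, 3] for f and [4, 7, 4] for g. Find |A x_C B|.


The pullback A x_C B consists of pairs (a, b) with f(a) = g(b).
For each element c in C, the fiber product has |f^-1(c)| * |g^-1(c)| elements.
Summing over C: 6 * 4 + 6 * 7 + 3 * 4
= 24 + 42 + 12 = 78

78


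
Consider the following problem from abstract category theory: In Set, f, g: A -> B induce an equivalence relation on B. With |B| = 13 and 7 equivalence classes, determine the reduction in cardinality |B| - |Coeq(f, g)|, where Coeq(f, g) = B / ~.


The coequalizer Coeq(f, g) = B / ~ has one element per equivalence class.
|B| = 13, |Coeq(f, g)| = 7.
|B| - |Coeq(f, g)| = 13 - 7 = 6.

6


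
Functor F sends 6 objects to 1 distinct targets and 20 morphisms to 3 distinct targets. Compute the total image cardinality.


The image of F consists of distinct objects and distinct morphisms.
|Im(F)| on objects = 1
|Im(F)| on morphisms = 3
Total image cardinality = 1 + 3 = 4

4


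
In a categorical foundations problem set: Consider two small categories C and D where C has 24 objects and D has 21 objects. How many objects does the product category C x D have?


The product category C x D has objects that are pairs (c, d).
Number of pairs = |Ob(C)| * |Ob(D)| = 24 * 21 = 504

504


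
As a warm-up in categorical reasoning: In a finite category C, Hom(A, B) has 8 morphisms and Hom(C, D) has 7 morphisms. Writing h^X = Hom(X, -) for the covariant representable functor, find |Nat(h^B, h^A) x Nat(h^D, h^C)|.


By the Yoneda lemma, Nat(h^B, h^A) is isomorphic to Hom(A, B),
so |Nat(h^B, h^A)| = |Hom(A, B)| and |Nat(h^D, h^C)| = |Hom(C, D)|.
|Hom(A, B)| = 8, |Hom(C, D)| = 7.
|Nat(h^B, h^A) x Nat(h^D, h^C)| = 8 * 7 = 56

56


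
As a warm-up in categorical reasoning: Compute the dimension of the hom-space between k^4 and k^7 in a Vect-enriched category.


In Vect-enriched categories, Hom(k^n, k^m) is the space of m x n matrices.
dim(Hom(k^4, k^7)) = 7 * 4 = 28

28


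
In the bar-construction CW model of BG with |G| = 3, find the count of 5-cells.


In the bar-construction CW model of BG, the n-cells are indexed by
n-tuples [g_1|...|g_n] of non-identity elements of G (degenerate
simplices with some g_i = e do not contribute cells), so there are
(|G| - 1)^n n-cells.
For dim = 5 with |G| = 3:
cells = (3 - 1)^5 = 2^5 = 32

32


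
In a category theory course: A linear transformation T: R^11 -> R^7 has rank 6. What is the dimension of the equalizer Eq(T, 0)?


The equalizer of f and the zero map is ker(f).
By the rank-nullity theorem: dim(ker(f)) = dim(domain) - rank(f).
dim(ker(f)) = 11 - 6 = 5

5


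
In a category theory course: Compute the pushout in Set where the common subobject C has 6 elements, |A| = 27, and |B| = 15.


The pushout A +_C B identifies the images of C in A and B.
|A +_C B| = |A| + |B| - |C| (for injections).
= 27 + 15 - 6 = 36

36


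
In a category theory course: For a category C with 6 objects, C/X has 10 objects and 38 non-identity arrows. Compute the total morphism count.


In the slice category C/X, objects are morphisms to X.
Identity morphisms: 10 (one per object of C/X).
Non-identity morphisms: 38.
Total = 10 + 38 = 48

48


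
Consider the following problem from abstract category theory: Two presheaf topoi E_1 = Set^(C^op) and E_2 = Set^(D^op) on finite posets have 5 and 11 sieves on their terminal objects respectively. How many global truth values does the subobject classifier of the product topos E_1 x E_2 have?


In a product of presheaf topoi E_1 x E_2, the subobject classifier
is Omega = Omega_1 x Omega_2 (componentwise), so
|Omega(top)| = |Omega_1(top_1)| * |Omega_2(top_2)|.
= 5 * 11 = 55.

55


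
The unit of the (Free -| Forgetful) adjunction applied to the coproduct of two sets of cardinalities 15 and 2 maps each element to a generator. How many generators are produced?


The unit eta_X: X -> U(F(X)) of the Free-Forgetful adjunction
maps each element of X to a generator of F(X). For X = S + T (disjoint
union in Set), |S + T| = |S| + |T|.
Total mappings = 15 + 2 = 17.

17


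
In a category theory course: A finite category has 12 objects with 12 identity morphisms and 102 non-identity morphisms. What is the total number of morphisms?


Each object has an identity morphism, giving 12 identities.
Adding the 102 non-identity morphisms:
Total = 12 + 102 = 114

114


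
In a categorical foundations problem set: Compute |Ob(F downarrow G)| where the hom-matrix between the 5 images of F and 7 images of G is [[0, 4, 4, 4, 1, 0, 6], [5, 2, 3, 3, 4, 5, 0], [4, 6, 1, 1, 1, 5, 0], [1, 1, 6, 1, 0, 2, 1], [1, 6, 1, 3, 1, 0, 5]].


Objects of (F downarrow G) are triples (a, b, h: F(a)->G(b)).
The count equals the sum of all entries in the hom-matrix.
sum(row 0) = 19
sum(row 1) = 22
sum(row 2) = 18
sum(row 3) = 12
sum(row 4) = 17
Grand total = 88

88


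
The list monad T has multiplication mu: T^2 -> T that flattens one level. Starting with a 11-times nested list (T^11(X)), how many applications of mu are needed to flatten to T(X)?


Each application of mu: T^2 -> T removes one layer of nesting.
Starting at depth 11 (i.e., T^11(X)), we need to reach T(X).
Number of mu applications = 11 - 1 = 10

10


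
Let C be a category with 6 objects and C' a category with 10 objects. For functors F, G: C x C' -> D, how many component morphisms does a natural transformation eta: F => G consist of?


A natural transformation eta: F => G assigns one component morphism per
object of the domain category.
The domain is the product category C x C', so
|Ob(C x C')| = |Ob(C)| * |Ob(C')| = 6 * 10 = 60.
Therefore eta has 60 component morphisms.

60


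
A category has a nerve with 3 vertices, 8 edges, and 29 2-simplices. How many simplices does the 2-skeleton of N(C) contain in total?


The 2-skeleton of the nerve N(C) consists of simplices in dimensions 0, 1, 2:
  |N(C)_0| = 3 (objects)
  |N(C)_1| = 8 (morphisms)
  |N(C)_2| = 29 (composable pairs)
Total = 3 + 8 + 29 = 40

40


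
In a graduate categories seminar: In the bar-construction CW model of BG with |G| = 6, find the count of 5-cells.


In the bar-construction CW model of BG, the n-cells are indexed by
n-tuples [g_1|...|g_n] of non-identity elements of G (degenerate
simplices with some g_i = e do not contribute cells), so there are
(|G| - 1)^n n-cells.
For dim = 5 with |G| = 6:
cells = (6 - 1)^5 = 5^5 = 3125

3125


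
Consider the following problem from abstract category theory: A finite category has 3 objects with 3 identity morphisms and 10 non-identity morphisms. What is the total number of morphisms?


Each object has an identity morphism, giving 3 identities.
Adding the 10 non-identity morphisms:
Total = 3 + 10 = 13

13


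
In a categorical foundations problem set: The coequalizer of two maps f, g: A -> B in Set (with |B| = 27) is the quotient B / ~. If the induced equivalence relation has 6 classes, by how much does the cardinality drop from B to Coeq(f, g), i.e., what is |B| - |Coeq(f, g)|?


The coequalizer Coeq(f, g) = B / ~ has one element per equivalence class.
|B| = 27, |Coeq(f, g)| = 6.
|B| - |Coeq(f, g)| = 27 - 6 = 21.

21


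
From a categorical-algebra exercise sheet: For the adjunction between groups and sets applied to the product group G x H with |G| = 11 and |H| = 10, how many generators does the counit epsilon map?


The counit epsilon_K: F(U(K)) -> K of the Free-Forgetful adjunction
maps |K| generators of F(U(K)) into K. For K = G x H (the product group),
|G x H| = |G| * |H|.
Total generators mapped = 11 * 10 = 110.

110


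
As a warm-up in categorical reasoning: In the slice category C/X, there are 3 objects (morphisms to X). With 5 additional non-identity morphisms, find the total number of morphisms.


In the slice category C/X, objects are morphisms to X.
Identity morphisms: 3 (one per object of C/X).
Non-identity morphisms: 5.
Total = 3 + 5 = 8

8


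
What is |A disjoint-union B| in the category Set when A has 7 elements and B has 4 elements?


In Set, the coproduct A + B is the disjoint union.
|A + B| = |A| + |B| = 7 + 4 = 11

11


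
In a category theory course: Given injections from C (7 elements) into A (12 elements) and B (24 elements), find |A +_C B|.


The pushout A +_C B identifies the images of C in A and B.
|A +_C B| = |A| + |B| - |C| (for injections).
= 12 + 24 - 7 = 29

29


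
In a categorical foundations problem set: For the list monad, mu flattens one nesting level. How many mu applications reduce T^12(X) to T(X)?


Each application of mu: T^2 -> T removes one layer of nesting.
Starting at depth 12 (i.e., T^12(X)), we need to reach T(X).
Number of mu applications = 12 - 1 = 11

11


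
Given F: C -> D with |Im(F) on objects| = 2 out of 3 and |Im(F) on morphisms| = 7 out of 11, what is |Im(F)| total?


The image of F consists of distinct objects and distinct morphisms.
|Im(F)| on objects = 2
|Im(F)| on morphisms = 7
Total image cardinality = 2 + 7 = 9

9


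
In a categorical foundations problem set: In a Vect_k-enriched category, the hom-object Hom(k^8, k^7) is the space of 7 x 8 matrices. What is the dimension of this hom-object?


In Vect-enriched categories, Hom(k^n, k^m) is the space of m x n matrices.
dim(Hom(k^8, k^7)) = 7 * 8 = 56

56


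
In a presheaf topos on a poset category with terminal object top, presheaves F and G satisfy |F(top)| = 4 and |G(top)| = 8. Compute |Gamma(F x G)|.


Global sections of a presheaf on a poset with terminal top satisfy
Gamma(H) ~ H(top). Presheaves admit pointwise products, so
(F x G)(top) = F(top) x G(top) (Cartesian product).
|Gamma(F x G)| = |F(top)| * |G(top)| = 4 * 8 = 32.

32


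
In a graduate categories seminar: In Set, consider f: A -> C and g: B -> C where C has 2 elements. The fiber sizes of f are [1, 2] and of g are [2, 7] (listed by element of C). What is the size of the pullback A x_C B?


The pullback A x_C B consists of pairs (a, b) with f(a) = g(b).
For each element c in C, the fiber product has |f^-1(c)| * |g^-1(c)| elements.
Summing over C: 1 * 2 + 2 * 7
= 2 + 14 = 16

16


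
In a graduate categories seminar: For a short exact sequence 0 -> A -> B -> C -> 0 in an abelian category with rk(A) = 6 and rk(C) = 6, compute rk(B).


For a short exact sequence 0 -> A -> B -> C -> 0,
rank is additive: rank(B) = rank(A) + rank(C).
rank(B) = 6 + 6 = 12

12


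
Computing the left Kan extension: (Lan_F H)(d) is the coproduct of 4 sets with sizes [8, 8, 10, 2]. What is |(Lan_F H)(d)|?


Pointwise, the left Kan extension (Lan_F H)(d) is the colimit, indexed
by the comma category (F downarrow d), of H composed with the
projection (F downarrow d) -> C. Here that colimit is given
as a coproduct (disjoint union) of sets, so its cardinality is the
sum of the sizes of the summands.
Coproduct of sets with sizes: 8 + 8 + 10 + 2
= 28

28


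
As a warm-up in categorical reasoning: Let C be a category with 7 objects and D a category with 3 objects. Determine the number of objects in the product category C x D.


The product category C x D has objects that are pairs (c, d).
Number of pairs = |Ob(C)| * |Ob(D)| = 7 * 3 = 21

21


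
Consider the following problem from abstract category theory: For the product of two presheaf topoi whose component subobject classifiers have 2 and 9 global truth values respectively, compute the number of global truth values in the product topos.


In a product of presheaf topoi E_1 x E_2, the subobject classifier
is Omega = Omega_1 x Omega_2 (componentwise), so
|Omega(top)| = |Omega_1(top_1)| * |Omega_2(top_2)|.
= 2 * 9 = 18.

18


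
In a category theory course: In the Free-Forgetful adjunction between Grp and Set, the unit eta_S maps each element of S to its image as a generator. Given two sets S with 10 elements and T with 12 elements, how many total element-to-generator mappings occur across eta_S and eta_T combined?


The unit eta_X: X -> U(F(X)) of the Free-Forgetful adjunction
maps each element of X to a generator of F(X). For X = S + T (disjoint
union in Set), |S + T| = |S| + |T|.
Total mappings = 10 + 12 = 22.

22


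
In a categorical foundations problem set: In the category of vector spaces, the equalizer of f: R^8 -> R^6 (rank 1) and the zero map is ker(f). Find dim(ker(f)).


The equalizer of f and the zero map is ker(f).
By the rank-nullity theorem: dim(ker(f)) = dim(domain) - rank(f).
dim(ker(f)) = 8 - 1 = 7

7


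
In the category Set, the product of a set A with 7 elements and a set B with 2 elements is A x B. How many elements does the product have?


In Set, the product A x B is the Cartesian product.
By the universal property, |A x B| = |A| * |B|.
|A x B| = 7 * 2 = 14

14


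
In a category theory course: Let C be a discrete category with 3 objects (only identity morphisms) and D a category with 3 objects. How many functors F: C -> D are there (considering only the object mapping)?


A functor from a discrete category C to D is determined by
where each object maps. Each of the 3 objects of C can map
to any of the 3 objects of D independently.
Number of functors = 3^3 = 27

27


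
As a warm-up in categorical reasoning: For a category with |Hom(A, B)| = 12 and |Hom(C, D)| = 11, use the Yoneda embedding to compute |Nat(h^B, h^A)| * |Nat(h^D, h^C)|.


By the Yoneda lemma, Nat(h^B, h^A) is isomorphic to Hom(A, B),
so |Nat(h^B, h^A)| = |Hom(A, B)| and |Nat(h^D, h^C)| = |Hom(C, D)|.
|Hom(A, B)| = 12, |Hom(C, D)| = 11.
|Nat(h^B, h^A) x Nat(h^D, h^C)| = 12 * 11 = 132

132


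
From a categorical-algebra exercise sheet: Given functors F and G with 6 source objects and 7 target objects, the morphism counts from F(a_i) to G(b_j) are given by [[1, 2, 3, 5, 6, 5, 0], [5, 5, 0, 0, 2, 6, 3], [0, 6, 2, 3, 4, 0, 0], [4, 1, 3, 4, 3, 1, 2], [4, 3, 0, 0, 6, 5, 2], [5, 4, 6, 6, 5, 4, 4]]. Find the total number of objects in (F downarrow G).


Objects of (F downarrow G) are triples (a, b, h: F(a)->G(b)).
The count equals the sum of all entries in the hom-matrix.
sum(row 0) = 22
sum(row 1) = 21
sum(row 2) = 15
sum(row 3) = 18
sum(row 4) = 20
sum(row 5) = 34
Grand total = 130

130


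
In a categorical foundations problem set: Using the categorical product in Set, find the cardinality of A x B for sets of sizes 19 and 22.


In Set, the product A x B is the Cartesian product.
By the universal property, |A x B| = |A| * |B|.
|A x B| = 19 * 22 = 418

418


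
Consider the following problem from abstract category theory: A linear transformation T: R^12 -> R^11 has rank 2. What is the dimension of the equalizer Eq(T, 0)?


The equalizer of f and the zero map is ker(f).
By the rank-nullity theorem: dim(ker(f)) = dim(domain) - rank(f).
dim(ker(f)) = 12 - 2 = 10

10


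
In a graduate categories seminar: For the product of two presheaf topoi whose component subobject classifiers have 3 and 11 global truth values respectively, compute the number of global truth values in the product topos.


In a product of presheaf topoi E_1 x E_2, the subobject classifier
is Omega = Omega_1 x Omega_2 (componentwise), so
|Omega(top)| = |Omega_1(top_1)| * |Omega_2(top_2)|.
= 3 * 11 = 33.

33


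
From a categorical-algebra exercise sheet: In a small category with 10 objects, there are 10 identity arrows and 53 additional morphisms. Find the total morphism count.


Each object has an identity morphism, giving 10 identities.
Adding the 53 non-identity morphisms:
Total = 10 + 53 = 63

63


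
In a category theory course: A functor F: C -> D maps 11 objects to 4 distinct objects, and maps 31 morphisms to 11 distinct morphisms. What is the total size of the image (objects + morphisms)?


The image of F consists of distinct objects and distinct morphisms.
|Im(F)| on objects = 4
|Im(F)| on morphisms = 11
Total image cardinality = 4 + 11 = 15

15


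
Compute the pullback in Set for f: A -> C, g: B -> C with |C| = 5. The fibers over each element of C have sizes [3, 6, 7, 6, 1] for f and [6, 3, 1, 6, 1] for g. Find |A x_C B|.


The pullback A x_C B consists of pairs (a, b) with f(a) = g(b).
For each element c in C, the fiber product has |f^-1(c)| * |g^-1(c)| elements.
Summing over C: 3 * 6 + 6 * 3 + 7 * 1 + 6 * 6 + 1 * 1
= 18 + 18 + 7 + 36 + 1 = 80

80


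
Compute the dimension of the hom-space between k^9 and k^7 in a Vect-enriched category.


In Vect-enriched categories, Hom(k^n, k^m) is the space of m x n matrices.
dim(Hom(k^9, k^7)) = 7 * 9 = 63

63


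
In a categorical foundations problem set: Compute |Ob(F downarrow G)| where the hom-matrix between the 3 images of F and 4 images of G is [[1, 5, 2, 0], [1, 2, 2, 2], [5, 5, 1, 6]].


Objects of (F downarrow G) are triples (a, b, h: F(a)->G(b)).
The count equals the sum of all entries in the hom-matrix.
sum(row 0) = 8
sum(row 1) = 7
sum(row 2) = 17
Grand total = 32

32


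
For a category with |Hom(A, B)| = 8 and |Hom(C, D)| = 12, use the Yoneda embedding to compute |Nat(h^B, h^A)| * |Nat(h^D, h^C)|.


By the Yoneda lemma, Nat(h^B, h^A) is isomorphic to Hom(A, B),
so |Nat(h^B, h^A)| = |Hom(A, B)| and |Nat(h^D, h^C)| = |Hom(C, D)|.
|Hom(A, B)| = 8, |Hom(C, D)| = 12.
|Nat(h^B, h^A) x Nat(h^D, h^C)| = 8 * 12 = 96

96


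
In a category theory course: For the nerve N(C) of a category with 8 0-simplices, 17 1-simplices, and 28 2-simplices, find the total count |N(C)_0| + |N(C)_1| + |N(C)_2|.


The 2-skeleton of the nerve N(C) consists of simplices in dimensions 0, 1, 2:
  |N(C)_0| = 8 (objects)
  |N(C)_1| = 17 (morphisms)
  |N(C)_2| = 28 (composable pairs)
Total = 8 + 17 + 28 = 53

53


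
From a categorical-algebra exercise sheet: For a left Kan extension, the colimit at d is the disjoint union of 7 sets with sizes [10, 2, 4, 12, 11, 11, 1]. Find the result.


Pointwise, the left Kan extension (Lan_F H)(d) is the colimit, indexed
by the comma category (F downarrow d), of H composed with the
projection (F downarrow d) -> C. Here that colimit is given
as a coproduct (disjoint union) of sets, so its cardinality is the
sum of the sizes of the summands.
Coproduct of sets with sizes: 10 + 2 + 4 + 12 + 11 + 11 + 1
= 51

51
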